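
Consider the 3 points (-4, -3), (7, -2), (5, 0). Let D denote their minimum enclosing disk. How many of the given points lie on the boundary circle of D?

2

Call the three points A, B, C in the order given.
Side lengths²: AB² = 122, AC² = 90, BC² = 8.
Since AB² = 122 ≥ 90 + 8 = 98, the angle opposite AB is not acute, so the smallest enclosing circle has AB as diameter.
Centre = midpoint of AB = (1.5, -2.5), r² = 122/4 = 30.5.
The points at distance exactly r from the centre are (-4, -3), (7, -2) — 2 points.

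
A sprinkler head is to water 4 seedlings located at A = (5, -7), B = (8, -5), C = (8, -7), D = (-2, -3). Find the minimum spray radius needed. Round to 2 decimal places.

A smallest enclosing disk is always determined by at most three of the input points on its boundary.
The farthest pair is C–D with squared distance 116. The circle on this segment as diameter has centre (3, -5) and r² = 116/4 = 29.
Check A: distance² to centre = 8 ≤ 29, so it lies inside.
All remaining points lie in this disk, and no smaller disk contains both endpoints, so this is the minimum enclosing circle.
r = √29 ≈ 5.39.

5.39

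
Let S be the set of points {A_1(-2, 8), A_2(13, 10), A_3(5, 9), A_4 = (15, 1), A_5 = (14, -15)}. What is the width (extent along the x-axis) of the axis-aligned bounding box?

17

max x = 15, min x = -2, so width = 17.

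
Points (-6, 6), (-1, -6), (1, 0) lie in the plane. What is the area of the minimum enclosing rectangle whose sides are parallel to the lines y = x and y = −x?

In coordinates u = x + y, v = x − y the rectangle is axis-aligned; the map (x,y)→(u,v) scales areas by 2.
u-values: 0, -7, 1; range = 1 − (-7) = 8.
v-values: -12, 5, 1; range = 5 − (-12) = 17.
Area = (8 × 17) / 2 = 68.

68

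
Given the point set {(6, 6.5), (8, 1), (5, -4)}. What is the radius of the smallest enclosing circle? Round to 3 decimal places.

Call the three points A, B, C in the order given.
Side lengths²: AB² = 34.25, AC² = 111.25, BC² = 34.
Since AC² = 111.25 ≥ 34.25 + 34 = 68.25, the angle opposite AC is not acute, so the smallest enclosing circle has AC as diameter.
Centre = midpoint of AC = (5.5, 1.25), r² = 111.25/4 = 27.8125.
r = √(27.8125) ≈ 5.274.

5.274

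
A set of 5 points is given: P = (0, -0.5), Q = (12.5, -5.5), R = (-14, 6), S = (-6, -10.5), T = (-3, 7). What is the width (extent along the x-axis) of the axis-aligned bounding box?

26.5

max x = 12.5, min x = -14, so width = 26.5.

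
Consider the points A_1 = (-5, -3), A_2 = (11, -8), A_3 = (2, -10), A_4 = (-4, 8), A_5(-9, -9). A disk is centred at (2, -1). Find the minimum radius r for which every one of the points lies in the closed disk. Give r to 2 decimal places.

The required radius is the distance from (2, -1) to the farthest point.
Squared distances: 53, 130, 81, 117, 185.
Maximum is 185, attained at A_5.
r = √185 ≈ 13.60.

13.60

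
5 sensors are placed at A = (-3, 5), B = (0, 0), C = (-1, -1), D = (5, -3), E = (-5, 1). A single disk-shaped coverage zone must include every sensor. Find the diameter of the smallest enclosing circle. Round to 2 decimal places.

11.35

The minimum enclosing circle is determined by three boundary points: A, D, E.
Their circumcentre is (2/3, 2/3) with r² = 290/9.
The farthest remaining point C is at distance² 50/9 ≤ 290/9.
Diameter = 2r = 2√(290/9) ≈ 11.35.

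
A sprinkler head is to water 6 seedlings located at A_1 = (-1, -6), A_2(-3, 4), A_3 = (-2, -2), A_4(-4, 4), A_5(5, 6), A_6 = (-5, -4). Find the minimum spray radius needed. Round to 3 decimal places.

The farthest pair is A_5–A_6 with squared distance 200. The circle on this segment as diameter has centre (0, 1) and r² = 200/4 = 50.
Check A_1: distance² to centre = 50 ≤ 50, so it lies inside.
All remaining points lie in this disk, and no smaller disk contains both endpoints, so this is the minimum enclosing circle.
r = √50 ≈ 7.071.

7.071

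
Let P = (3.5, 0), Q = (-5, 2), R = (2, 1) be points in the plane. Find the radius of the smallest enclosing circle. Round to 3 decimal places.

4.366

Side lengths²: PQ² = 76.25, PR² = 3.25, QR² = 50.
Since PQ² = 76.25 ≥ 50 + 3.25 = 53.25, the angle opposite PQ is not acute, so the smallest enclosing circle has PQ as diameter.
Centre = midpoint of PQ = (-0.75, 1), r² = 76.25/4 = 19.0625.
r = √(19.0625) ≈ 4.366.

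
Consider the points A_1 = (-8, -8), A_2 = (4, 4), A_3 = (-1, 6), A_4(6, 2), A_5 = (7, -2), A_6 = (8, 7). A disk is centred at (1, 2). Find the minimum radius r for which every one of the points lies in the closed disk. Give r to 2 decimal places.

The required radius is the distance from (1, 2) to the farthest point.
Squared distances: 181, 13, 20, 25, 52, 74.
Maximum is 181, attained at A_1.
r = √181 ≈ 13.45.

13.45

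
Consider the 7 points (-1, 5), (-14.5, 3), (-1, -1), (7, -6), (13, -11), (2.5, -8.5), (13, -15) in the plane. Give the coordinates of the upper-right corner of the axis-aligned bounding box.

(13, 5)

x-range [-14.5, 13], y-range [-15, 5].
The upper-right corner is (13, 5).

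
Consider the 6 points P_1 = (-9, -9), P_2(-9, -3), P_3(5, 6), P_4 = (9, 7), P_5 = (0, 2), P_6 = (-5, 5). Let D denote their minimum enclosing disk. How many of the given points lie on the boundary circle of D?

2

By Welzl's lemma the MEC is supported by two points (diametrically opposite) or three points (on a circumcircle).
The farthest pair is P_1–P_4 with squared distance 580. The circle on this segment as diameter has centre (0, -1) and r² = 580/4 = 145.
Check P_2: distance² to centre = 85 ≤ 145, so it lies inside.
All remaining points lie in this disk, and no smaller disk contains both endpoints, so this is the minimum enclosing circle.
The points at distance exactly r from the centre are P_1, P_4 — 2 points.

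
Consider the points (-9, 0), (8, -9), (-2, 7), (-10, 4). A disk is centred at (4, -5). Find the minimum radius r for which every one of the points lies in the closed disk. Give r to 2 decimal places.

16.64

The required radius is the distance from (4, -5) to the farthest point.
Squared distances: 194, 32, 180, 277.
Maximum is 277, attained at (-10, 4).
r = √277 ≈ 16.64.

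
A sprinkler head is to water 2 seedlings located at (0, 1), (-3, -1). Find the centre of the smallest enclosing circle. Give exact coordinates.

(-1.5, 0)

The smallest circle enclosing two points has them as diameter endpoints.
Centre = midpoint = (-1.5, 0); r² = |(0, 1)−(-3, -1)|²/4 = 13/4 = 3.25.
Centre = (-1.5, 0).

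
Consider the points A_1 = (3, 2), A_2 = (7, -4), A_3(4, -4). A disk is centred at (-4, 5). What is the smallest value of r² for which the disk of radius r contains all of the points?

202

The required radius is the distance from (-4, 5) to the farthest point.
Squared distances: 58, 202, 145.
Maximum is 202, attained at A_2.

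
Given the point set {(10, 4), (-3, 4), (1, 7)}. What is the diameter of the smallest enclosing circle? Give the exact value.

13

Call the three points A, B, C in the order given.
Side lengths²: AB² = 169, AC² = 90, BC² = 25.
Since AB² = 169 ≥ 90 + 25 = 115, the angle opposite AB is not acute, so the smallest enclosing circle has AB as diameter.
Centre = midpoint of AB = (3.5, 4), r² = 169/4 = 42.25.
Diameter = 2r = 2√(42.25) = 13.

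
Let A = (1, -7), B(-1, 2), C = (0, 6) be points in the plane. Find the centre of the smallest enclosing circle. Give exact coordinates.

(0.5, -0.5)

Side lengths²: AB² = 85, AC² = 170, BC² = 17.
Since AC² = 170 ≥ 85 + 17 = 102, the angle opposite AC is not acute, so the smallest enclosing circle has AC as diameter.
Centre = midpoint of AC = (0.5, -0.5), r² = 170/4 = 42.5.
Centre = (0.5, -0.5).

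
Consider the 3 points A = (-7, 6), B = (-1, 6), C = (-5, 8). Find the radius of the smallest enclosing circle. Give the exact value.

Side lengths²: AB² = 36, AC² = 8, BC² = 20.
Since AB² = 36 ≥ 20 + 8 = 28, the angle opposite AB is not acute, so the smallest enclosing circle has AB as diameter.
Centre = midpoint of AB = (-4, 6), r² = 36/4 = 9.
r = √9 = 3.

3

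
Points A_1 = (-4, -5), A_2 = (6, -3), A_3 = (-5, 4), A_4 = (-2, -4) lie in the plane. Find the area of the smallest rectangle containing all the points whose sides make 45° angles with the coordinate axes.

108

In coordinates u = x + y, v = x − y the rectangle is axis-aligned; the map (x,y)→(u,v) scales areas by 2.
u-values: -9, 3, -1, -6; range = 3 − (-9) = 12.
v-values: 1, 9, -9, 2; range = 9 − (-9) = 18.
Area = (12 × 18) / 2 = 108.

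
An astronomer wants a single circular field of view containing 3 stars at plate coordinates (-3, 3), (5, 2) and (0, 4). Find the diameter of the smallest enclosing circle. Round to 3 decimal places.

Call the three points A, B, C in the order given.
Side lengths²: AB² = 65, AC² = 10, BC² = 29.
Since AB² = 65 ≥ 29 + 10 = 39, the angle opposite AB is not acute, so the smallest enclosing circle has AB as diameter.
Centre = midpoint of AB = (1, 2.5), r² = 65/4 = 16.25.
Diameter = 2r = 2√(16.25) ≈ 8.062.

8.062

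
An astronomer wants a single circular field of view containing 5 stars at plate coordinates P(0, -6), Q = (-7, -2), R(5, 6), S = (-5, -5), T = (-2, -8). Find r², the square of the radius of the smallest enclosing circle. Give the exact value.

61.953125

A smallest enclosing disk is always determined by at most three of the input points on its boundary.
The minimum enclosing circle is determined by three boundary points: Q, R, T.
Their circumcentre is (0.75, -0.625) with r² = 61.953125.
The farthest remaining point S is at distance² 52.203125 ≤ 61.953125.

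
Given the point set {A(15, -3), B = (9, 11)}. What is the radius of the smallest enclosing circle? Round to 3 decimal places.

7.616

The smallest circle enclosing two points has them as diameter endpoints.
Centre = midpoint = (12, 4); r² = |AB|²/4 = 232/4 = 58.
r = √58 ≈ 7.616.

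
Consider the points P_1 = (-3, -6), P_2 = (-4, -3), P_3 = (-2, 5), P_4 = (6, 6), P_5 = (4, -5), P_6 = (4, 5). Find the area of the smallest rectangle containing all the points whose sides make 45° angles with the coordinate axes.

168

In coordinates u = x + y, v = x − y the rectangle is axis-aligned; the map (x,y)→(u,v) scales areas by 2.
u-values: -9, -7, 3, 12, -1, 9; range = 12 − (-9) = 21.
v-values: 3, -1, -7, 0, 9, -1; range = 9 − (-7) = 16.
Area = (21 × 16) / 2 = 168.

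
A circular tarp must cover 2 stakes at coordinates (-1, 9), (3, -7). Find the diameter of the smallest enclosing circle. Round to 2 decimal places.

The smallest circle enclosing two points has them as diameter endpoints.
Centre = midpoint = (1, 1); r² = |(-1, 9)−(3, -7)|²/4 = 272/4 = 68.
Diameter = 2r = 2√68 ≈ 16.49.

16.49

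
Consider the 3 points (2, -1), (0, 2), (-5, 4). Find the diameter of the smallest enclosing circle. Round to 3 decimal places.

Call the three points A, B, C in the order given.
Side lengths²: AB² = 13, AC² = 74, BC² = 29.
Since AC² = 74 ≥ 29 + 13 = 42, the angle opposite AC is not acute, so the smallest enclosing circle has AC as diameter.
Centre = midpoint of AC = (-1.5, 1.5), r² = 74/4 = 18.5.
Diameter = 2r = 2√(18.5) ≈ 8.602.

8.602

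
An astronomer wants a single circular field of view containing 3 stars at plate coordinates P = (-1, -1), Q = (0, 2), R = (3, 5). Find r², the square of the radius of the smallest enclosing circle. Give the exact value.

13

Side lengths²: PQ² = 10, PR² = 52, QR² = 18.
Since PR² = 52 ≥ 18 + 10 = 28, the angle opposite PR is not acute, so the smallest enclosing circle has PR as diameter.
Centre = midpoint of PR = (1, 2), r² = 52/4 = 13.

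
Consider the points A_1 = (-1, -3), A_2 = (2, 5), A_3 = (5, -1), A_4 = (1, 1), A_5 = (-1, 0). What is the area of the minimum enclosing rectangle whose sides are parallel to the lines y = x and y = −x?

In coordinates u = x + y, v = x − y the rectangle is axis-aligned; the map (x,y)→(u,v) scales areas by 2.
u-values: -4, 7, 4, 2, -1; range = 7 − (-4) = 11.
v-values: 2, -3, 6, 0, -1; range = 6 − (-3) = 9.
Area = (11 × 9) / 2 = 49.5.

49.5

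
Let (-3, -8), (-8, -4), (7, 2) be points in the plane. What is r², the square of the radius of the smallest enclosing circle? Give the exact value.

65.25

Call the three points A, B, C in the order given.
Side lengths²: AB² = 41, AC² = 200, BC² = 261.
Since BC² = 261 ≥ 200 + 41 = 241, the angle opposite BC is not acute, so the smallest enclosing circle has BC as diameter.
Centre = midpoint of BC = (-0.5, -1), r² = 261/4 = 65.25.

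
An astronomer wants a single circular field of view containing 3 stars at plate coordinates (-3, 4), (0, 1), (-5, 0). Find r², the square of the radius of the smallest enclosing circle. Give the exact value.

Call the three points A, B, C in the order given.
Side lengths²: AB² = 18, AC² = 20, BC² = 26.
Since BC² = 26 < 20 + 18 = 38, the triangle is acute, so the smallest enclosing circle is the circumcircle.
Circumcentre = (-8/3, 4/3), r² = 65/9.

65/9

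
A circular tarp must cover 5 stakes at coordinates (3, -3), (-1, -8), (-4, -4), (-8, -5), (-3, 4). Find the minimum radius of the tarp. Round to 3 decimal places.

The minimum enclosing circle of a finite set is fixed by two of the points (as a diameter) or three (as a circumcircle).
The minimum enclosing circle is determined by three boundary points: (-1, -8), (-8, -5), (-3, 4).
Their circumcentre is (-34/13, -82/39) with r² = 56869/1521.
The farthest remaining point (3, -3) is at distance² 49186/1521 ≤ 56869/1521.
r = √(56869/1521) ≈ 6.115.

6.115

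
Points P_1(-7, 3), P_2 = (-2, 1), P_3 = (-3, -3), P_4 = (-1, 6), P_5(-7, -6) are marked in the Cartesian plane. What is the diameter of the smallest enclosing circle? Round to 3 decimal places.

The minimum enclosing circle of a finite set is fixed by two of the points (as a diameter) or three (as a circumcircle).
The farthest pair is P_4–P_5 with squared distance 180. The circle on this segment as diameter has centre (-4, 0) and r² = 180/4 = 45.
Check P_1: distance² to centre = 18 ≤ 45, so it lies inside.
All remaining points lie in this disk, and no smaller disk contains both endpoints, so this is the minimum enclosing circle.
Diameter = 2r = 2√45 ≈ 13.416.

13.416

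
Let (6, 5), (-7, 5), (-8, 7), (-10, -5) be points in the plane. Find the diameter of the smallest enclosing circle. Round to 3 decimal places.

18.868

A smallest enclosing disk is always determined by at most three of the input points on its boundary.
The farthest pair is (6, 5)–(-10, -5) with squared distance 356. The circle on this segment as diameter has centre (-2, 0) and r² = 356/4 = 89.
Check (-7, 5): distance² to centre = 50 ≤ 89, so it lies inside.
All remaining points lie in this disk, and no smaller disk contains both endpoints, so this is the minimum enclosing circle.
Diameter = 2r = 2√89 ≈ 18.868.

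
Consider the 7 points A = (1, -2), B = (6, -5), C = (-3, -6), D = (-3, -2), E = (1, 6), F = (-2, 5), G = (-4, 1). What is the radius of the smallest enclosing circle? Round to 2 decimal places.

The minimum enclosing circle is determined by three boundary points: B, C, E.
Their circumcentre is (25/26, -17/26) with r² = 14965/338.
The farthest remaining point F is at distance² 13769/338 ≤ 14965/338.
r = √(14965/338) ≈ 6.65.

6.65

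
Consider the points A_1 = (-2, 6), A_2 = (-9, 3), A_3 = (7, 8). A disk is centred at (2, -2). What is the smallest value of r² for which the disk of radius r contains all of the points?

146

The required radius is the distance from (2, -2) to the farthest point.
Squared distances: 80, 146, 125.
Maximum is 146, attained at A_2.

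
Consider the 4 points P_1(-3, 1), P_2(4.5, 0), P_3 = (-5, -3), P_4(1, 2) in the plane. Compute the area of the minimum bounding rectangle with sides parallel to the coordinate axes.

x ranges over [-5, 4.5], width 9.5.
y ranges over [-3, 2], height 5.
Area = 9.5 × 5 = 47.5.

47.5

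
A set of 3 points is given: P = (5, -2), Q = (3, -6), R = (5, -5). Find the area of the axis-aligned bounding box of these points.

8

x ranges over [3, 5], width 2.
y ranges over [-6, -2], height 4.
Area = 2 × 4 = 8.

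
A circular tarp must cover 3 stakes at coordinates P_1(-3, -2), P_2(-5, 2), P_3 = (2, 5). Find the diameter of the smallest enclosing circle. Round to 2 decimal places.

Side lengths²: P_1P_2² = 20, P_1P_3² = 74, P_2P_3² = 58.
Since P_1P_3² = 74 < 58 + 20 = 78, the triangle is acute, so the smallest enclosing circle is the circumcircle.
Circumcentre = (-12/17, 28/17), r² = 5365/289.
Diameter = 2r = 2√(5365/289) ≈ 8.62.

8.62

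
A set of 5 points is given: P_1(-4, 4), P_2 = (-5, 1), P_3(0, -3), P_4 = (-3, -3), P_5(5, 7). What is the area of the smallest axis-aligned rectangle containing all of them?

x ranges over [-5, 5], width 10.
y ranges over [-3, 7], height 10.
Area = 10 × 10 = 100.

100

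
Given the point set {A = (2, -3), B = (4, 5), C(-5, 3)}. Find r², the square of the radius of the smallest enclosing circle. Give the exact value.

Side lengths²: AB² = 68, AC² = 85, BC² = 85.
Since BC² = 85 < 85 + 68 = 153, the triangle is acute, so the smallest enclosing circle is the circumcircle.
Circumcentre = (0, 1.75), r² = 26.5625.

26.5625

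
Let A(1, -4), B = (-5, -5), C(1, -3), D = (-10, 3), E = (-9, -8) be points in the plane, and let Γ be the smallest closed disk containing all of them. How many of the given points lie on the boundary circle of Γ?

3

The minimum enclosing circle of a finite set is fixed by two of the points (as a diameter) or three (as a circumcircle).
The minimum enclosing circle is determined by three boundary points: A, D, E.
Their circumcentre is (-316/57, -122/57) with r² = 150365/3249.
The farthest remaining point C is at distance² 141530/3249 ≤ 150365/3249.
The points at distance exactly r from the centre are A, D, E — 3 points.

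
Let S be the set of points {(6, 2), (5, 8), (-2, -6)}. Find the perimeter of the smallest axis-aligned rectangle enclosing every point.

44

Width = max x − min x = 6 − (-2) = 8.
Height = max y − min y = 8 − (-6) = 14.
Perimeter = 2(8 + 14) = 44.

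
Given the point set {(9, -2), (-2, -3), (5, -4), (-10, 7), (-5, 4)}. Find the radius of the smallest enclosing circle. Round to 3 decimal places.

The minimum enclosing circle of a finite set is fixed by two of the points (as a diameter) or three (as a circumcircle).
The farthest pair is (9, -2)–(-10, 7) with squared distance 442. The circle on this segment as diameter has centre (-0.5, 2.5) and r² = 442/4 = 110.5.
Check (-2, -3): distance² to centre = 32.5 ≤ 110.5, so it lies inside.
All remaining points lie in this disk, and no smaller disk contains both endpoints, so this is the minimum enclosing circle.
r = √(110.5) ≈ 10.512.

10.512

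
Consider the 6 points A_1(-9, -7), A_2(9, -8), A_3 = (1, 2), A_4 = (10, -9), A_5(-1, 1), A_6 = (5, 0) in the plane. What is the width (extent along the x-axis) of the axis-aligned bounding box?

19

max x = 10, min x = -9, so width = 19.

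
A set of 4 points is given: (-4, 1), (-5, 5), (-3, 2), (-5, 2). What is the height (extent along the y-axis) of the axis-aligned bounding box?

max y = 5, min y = 1, so height = 4.

4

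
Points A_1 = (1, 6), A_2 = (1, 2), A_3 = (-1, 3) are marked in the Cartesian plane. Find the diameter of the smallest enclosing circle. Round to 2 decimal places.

Side lengths²: A_1A_2² = 16, A_1A_3² = 13, A_2A_3² = 5.
Since A_1A_2² = 16 < 13 + 5 = 18, the triangle is acute, so the smallest enclosing circle is the circumcircle.
Circumcentre = (0.75, 4), r² = 4.0625.
Diameter = 2r = 2√(4.0625) ≈ 4.03.

4.03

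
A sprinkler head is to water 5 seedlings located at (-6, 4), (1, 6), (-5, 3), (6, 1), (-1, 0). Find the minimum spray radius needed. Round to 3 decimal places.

6.185

A smallest enclosing disk is always determined by at most three of the input points on its boundary.
The farthest pair is (-6, 4)–(6, 1) with squared distance 153. The circle on this segment as diameter has centre (0, 2.5) and r² = 153/4 = 38.25.
Check (1, 6): distance² to centre = 13.25 ≤ 38.25, so it lies inside.
All remaining points lie in this disk, and no smaller disk contains both endpoints, so this is the minimum enclosing circle.
r = √(38.25) ≈ 6.185.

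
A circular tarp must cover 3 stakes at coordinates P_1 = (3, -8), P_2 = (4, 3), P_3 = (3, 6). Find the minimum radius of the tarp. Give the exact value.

7

Side lengths²: P_1P_2² = 122, P_1P_3² = 196, P_2P_3² = 10.
Since P_1P_3² = 196 ≥ 122 + 10 = 132, the angle opposite P_1P_3 is not acute, so the smallest enclosing circle has P_1P_3 as diameter.
Centre = midpoint of P_1P_3 = (3, -1), r² = 196/4 = 49.
r = √49 = 7.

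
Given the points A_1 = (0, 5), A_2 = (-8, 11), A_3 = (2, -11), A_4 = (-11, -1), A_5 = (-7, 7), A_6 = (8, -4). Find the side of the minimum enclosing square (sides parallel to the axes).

22

The bounding box has width 19 and height 22.
An axis-aligned square enclosing the set must have side ≥ max(width, height).
So the minimum side is max(19, 22) = 22.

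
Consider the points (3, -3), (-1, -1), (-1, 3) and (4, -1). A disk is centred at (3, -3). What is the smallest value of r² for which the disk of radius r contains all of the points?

52

The required radius is the distance from (3, -3) to the farthest point.
Squared distances: 0, 20, 52, 5.
Maximum is 52, attained at (-1, 3).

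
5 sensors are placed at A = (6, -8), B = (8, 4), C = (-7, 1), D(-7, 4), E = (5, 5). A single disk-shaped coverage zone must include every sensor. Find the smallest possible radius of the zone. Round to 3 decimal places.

8.968

The minimum enclosing circle is determined by three boundary points: A, B, D.
Their circumcentre is (0.5, -11/12) with r² = 11581/144.
The farthest remaining point C is at distance² 8629/144 ≤ 11581/144.
r = √(11581/144) ≈ 8.968.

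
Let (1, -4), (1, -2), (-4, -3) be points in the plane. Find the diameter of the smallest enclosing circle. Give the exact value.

Call the three points A, B, C in the order given.
Side lengths²: AB² = 4, AC² = 26, BC² = 26.
Since BC² = 26 < 26 + 4 = 30, the triangle is acute, so the smallest enclosing circle is the circumcircle.
Circumcentre = (-1.4, -3), r² = 6.76.
Diameter = 2r = 2√(6.76) = 5.2.

5.2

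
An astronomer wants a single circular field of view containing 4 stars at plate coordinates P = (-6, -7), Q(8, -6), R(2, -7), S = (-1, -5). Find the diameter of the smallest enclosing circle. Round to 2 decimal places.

14.04

By Welzl's lemma the MEC is supported by two points (diametrically opposite) or three points (on a circumcircle).
The farthest pair is P–Q with squared distance 197. The circle on this segment as diameter has centre (1, -6.5) and r² = 197/4 = 49.25.
Check R: distance² to centre = 1.25 ≤ 49.25, so it lies inside.
All remaining points lie in this disk, and no smaller disk contains both endpoints, so this is the minimum enclosing circle.
Diameter = 2r = 2√(49.25) ≈ 14.04.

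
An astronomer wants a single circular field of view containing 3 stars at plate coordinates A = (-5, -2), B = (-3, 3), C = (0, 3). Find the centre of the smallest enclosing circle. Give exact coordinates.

(-2.5, 0.5)

Side lengths²: AB² = 29, AC² = 50, BC² = 9.
Since AC² = 50 ≥ 29 + 9 = 38, the angle opposite AC is not acute, so the smallest enclosing circle has AC as diameter.
Centre = midpoint of AC = (-2.5, 0.5), r² = 50/4 = 12.5.
Centre = (-2.5, 0.5).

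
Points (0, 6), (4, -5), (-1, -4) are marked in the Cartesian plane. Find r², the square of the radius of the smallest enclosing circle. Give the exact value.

34.25

Call the three points A, B, C in the order given.
Side lengths²: AB² = 137, AC² = 101, BC² = 26.
Since AB² = 137 ≥ 101 + 26 = 127, the angle opposite AB is not acute, so the smallest enclosing circle has AB as diameter.
Centre = midpoint of AB = (2, 0.5), r² = 137/4 = 34.25.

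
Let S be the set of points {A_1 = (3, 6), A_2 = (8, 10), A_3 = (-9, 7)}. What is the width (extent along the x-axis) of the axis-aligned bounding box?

max x = 8, min x = -9, so width = 17.

17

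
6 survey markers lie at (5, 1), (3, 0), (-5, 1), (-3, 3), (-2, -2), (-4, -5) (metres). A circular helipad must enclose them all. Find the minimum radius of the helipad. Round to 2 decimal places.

By Welzl's lemma the MEC is supported by two points (diametrically opposite) or three points (on a circumcircle).
The minimum enclosing circle is determined by three boundary points: (5, 1), (-5, 1), (-4, -5).
Their circumcentre is (0, -1.25) with r² = 30.0625.
The farthest remaining point (-3, 3) is at distance² 27.0625 ≤ 30.0625.
r = √(30.0625) ≈ 5.48.

5.48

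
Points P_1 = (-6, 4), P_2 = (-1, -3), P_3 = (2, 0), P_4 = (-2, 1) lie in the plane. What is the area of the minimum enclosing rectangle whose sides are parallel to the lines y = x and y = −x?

In coordinates u = x + y, v = x − y the rectangle is axis-aligned; the map (x,y)→(u,v) scales areas by 2.
u-values: -2, -4, 2, -1; range = 2 − (-4) = 6.
v-values: -10, 2, 2, -3; range = 2 − (-10) = 12.
Area = (6 × 12) / 2 = 36.

36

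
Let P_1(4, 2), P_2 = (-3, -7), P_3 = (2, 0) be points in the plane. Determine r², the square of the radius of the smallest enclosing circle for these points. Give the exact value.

Side lengths²: P_1P_2² = 130, P_1P_3² = 8, P_2P_3² = 74.
Since P_1P_2² = 130 ≥ 74 + 8 = 82, the angle opposite P_1P_2 is not acute, so the smallest enclosing circle has P_1P_2 as diameter.
Centre = midpoint of P_1P_2 = (0.5, -2.5), r² = 130/4 = 32.5.

32.5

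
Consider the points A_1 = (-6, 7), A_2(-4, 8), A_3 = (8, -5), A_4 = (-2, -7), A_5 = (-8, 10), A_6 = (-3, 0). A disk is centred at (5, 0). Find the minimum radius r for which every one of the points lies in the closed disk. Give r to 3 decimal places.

The required radius is the distance from (5, 0) to the farthest point.
Squared distances: 170, 145, 34, 98, 269, 64.
Maximum is 269, attained at A_5.
r = √269 ≈ 16.401.

16.401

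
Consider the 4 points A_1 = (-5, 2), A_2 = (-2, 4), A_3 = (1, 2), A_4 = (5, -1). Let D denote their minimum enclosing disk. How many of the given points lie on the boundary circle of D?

2

The farthest pair is A_1–A_4 with squared distance 109. The circle on this segment as diameter has centre (0, 0.5) and r² = 109/4 = 27.25.
Check A_2: distance² to centre = 16.25 ≤ 27.25, so it lies inside.
All remaining points lie in this disk, and no smaller disk contains both endpoints, so this is the minimum enclosing circle.
The points at distance exactly r from the centre are A_1, A_4 — 2 points.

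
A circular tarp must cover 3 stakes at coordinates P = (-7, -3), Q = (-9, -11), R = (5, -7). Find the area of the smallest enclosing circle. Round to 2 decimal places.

167.49

Side lengths²: PQ² = 68, PR² = 160, QR² = 212.
Since QR² = 212 < 160 + 68 = 228, the triangle is acute, so the smallest enclosing circle is the circumcircle.
Circumcentre = (-28/13, -110/13), r² = 9010/169.
Area = π·r² = π·9010/169 ≈ 167.49.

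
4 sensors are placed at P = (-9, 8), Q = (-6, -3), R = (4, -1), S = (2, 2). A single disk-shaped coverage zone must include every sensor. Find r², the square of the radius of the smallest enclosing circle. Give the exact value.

A smallest enclosing disk is always determined by at most three of the input points on its boundary.
The farthest pair is P–R with squared distance 250. The circle on this segment as diameter has centre (-2.5, 3.5) and r² = 250/4 = 62.5.
Check Q: distance² to centre = 54.5 ≤ 62.5, so it lies inside.
All remaining points lie in this disk, and no smaller disk contains both endpoints, so this is the minimum enclosing circle.

62.5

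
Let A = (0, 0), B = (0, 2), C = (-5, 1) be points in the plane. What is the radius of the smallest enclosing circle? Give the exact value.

Side lengths²: AB² = 4, AC² = 26, BC² = 26.
Since BC² = 26 < 26 + 4 = 30, the triangle is acute, so the smallest enclosing circle is the circumcircle.
Circumcentre = (-2.4, 1), r² = 6.76.
r = √(6.76) = 2.6.

2.6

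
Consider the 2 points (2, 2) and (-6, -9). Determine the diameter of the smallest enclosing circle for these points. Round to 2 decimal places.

The smallest circle enclosing two points has them as diameter endpoints.
Centre = midpoint = (-2, -3.5); r² = |(2, 2)−(-6, -9)|²/4 = 185/4 = 46.25.
Diameter = 2r = 2√(46.25) ≈ 13.60.

13.60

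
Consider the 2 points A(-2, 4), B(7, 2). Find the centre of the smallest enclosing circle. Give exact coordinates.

(2.5, 3)

The smallest circle enclosing two points has them as diameter endpoints.
Centre = midpoint = (2.5, 3); r² = |AB|²/4 = 85/4 = 21.25.
Centre = (2.5, 3).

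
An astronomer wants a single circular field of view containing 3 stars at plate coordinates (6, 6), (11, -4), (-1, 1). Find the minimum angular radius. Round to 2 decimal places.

6.58

Call the three points A, B, C in the order given.
Side lengths²: AB² = 125, AC² = 74, BC² = 169.
Since BC² = 169 < 125 + 74 = 199, the triangle is acute, so the smallest enclosing circle is the circumcircle.
Circumcentre = (205/38, -21/38), r² = 31265/722.
r = √(31265/722) ≈ 6.58.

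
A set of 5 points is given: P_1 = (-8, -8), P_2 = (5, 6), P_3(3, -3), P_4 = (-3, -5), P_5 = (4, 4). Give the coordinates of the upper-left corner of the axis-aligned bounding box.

(-8, 6)

x-range [-8, 5], y-range [-8, 6].
The upper-left corner is (-8, 6).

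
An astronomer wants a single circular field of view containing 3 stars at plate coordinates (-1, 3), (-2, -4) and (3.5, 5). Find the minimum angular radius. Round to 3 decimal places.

Call the three points A, B, C in the order given.
Side lengths²: AB² = 50, AC² = 24.25, BC² = 111.25.
Since BC² = 111.25 ≥ 50 + 24.25 = 74.25, the angle opposite BC is not acute, so the smallest enclosing circle has BC as diameter.
Centre = midpoint of BC = (0.75, 0.5), r² = 111.25/4 = 27.8125.
r = √(27.8125) ≈ 5.274.

5.274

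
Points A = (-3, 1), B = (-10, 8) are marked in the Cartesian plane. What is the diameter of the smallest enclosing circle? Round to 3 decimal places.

9.899

The smallest circle enclosing two points has them as diameter endpoints.
Centre = midpoint = (-6.5, 4.5); r² = |AB|²/4 = 98/4 = 24.5.
Diameter = 2r = 2√(24.5) ≈ 9.899.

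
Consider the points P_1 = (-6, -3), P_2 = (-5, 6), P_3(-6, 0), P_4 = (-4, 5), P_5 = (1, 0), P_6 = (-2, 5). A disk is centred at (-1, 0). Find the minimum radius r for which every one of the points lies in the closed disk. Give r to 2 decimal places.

7.21

The required radius is the distance from (-1, 0) to the farthest point.
Squared distances: 34, 52, 25, 34, 4, 26.
Maximum is 52, attained at P_2.
r = √52 ≈ 7.21.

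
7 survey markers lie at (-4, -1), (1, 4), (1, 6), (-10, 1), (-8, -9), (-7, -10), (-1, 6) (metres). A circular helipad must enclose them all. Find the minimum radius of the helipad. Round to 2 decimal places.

8.94

By Welzl's lemma the MEC is supported by two points (diametrically opposite) or three points (on a circumcircle).
The farthest pair is (1, 6)–(-7, -10) with squared distance 320. The circle on this segment as diameter has centre (-3, -2) and r² = 320/4 = 80.
Check (-4, -1): distance² to centre = 2 ≤ 80, so it lies inside.
All remaining points lie in this disk, and no smaller disk contains both endpoints, so this is the minimum enclosing circle.
r = √80 ≈ 8.94.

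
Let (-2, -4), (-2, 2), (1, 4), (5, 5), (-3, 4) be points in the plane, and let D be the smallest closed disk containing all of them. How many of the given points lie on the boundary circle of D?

3

The minimum enclosing circle of a finite set is fixed by two of the points (as a diameter) or three (as a circumcircle).
The farthest pair is (-2, -4)–(5, 5) with squared distance 130. The circle on this segment as diameter has centre (1.5, 0.5) and r² = 130/4 = 32.5.
Check (-2, 2): distance² to centre = 14.5 ≤ 32.5, so it lies inside.
All remaining points lie in this disk, and no smaller disk contains both endpoints, so this is the minimum enclosing circle.
The points at distance exactly r from the centre are (-2, -4), (5, 5), (-3, 4) — 3 points.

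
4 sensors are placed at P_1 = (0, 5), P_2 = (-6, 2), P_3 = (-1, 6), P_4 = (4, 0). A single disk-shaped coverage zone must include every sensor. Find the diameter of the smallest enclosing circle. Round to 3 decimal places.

10.198

The minimum enclosing circle of a finite set is fixed by two of the points (as a diameter) or three (as a circumcircle).
The farthest pair is P_2–P_4 with squared distance 104. The circle on this segment as diameter has centre (-1, 1) and r² = 104/4 = 26.
Check P_1: distance² to centre = 17 ≤ 26, so it lies inside.
All remaining points lie in this disk, and no smaller disk contains both endpoints, so this is the minimum enclosing circle.
Diameter = 2r = 2√26 ≈ 10.198.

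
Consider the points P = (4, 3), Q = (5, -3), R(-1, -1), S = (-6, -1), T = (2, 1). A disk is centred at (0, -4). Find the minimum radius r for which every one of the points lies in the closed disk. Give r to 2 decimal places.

The required radius is the distance from (0, -4) to the farthest point.
Squared distances: 65, 26, 10, 45, 29.
Maximum is 65, attained at P.
r = √65 ≈ 8.06.

8.06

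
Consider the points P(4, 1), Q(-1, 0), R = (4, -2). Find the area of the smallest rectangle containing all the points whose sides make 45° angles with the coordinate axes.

21

In coordinates u = x + y, v = x − y the rectangle is axis-aligned; the map (x,y)→(u,v) scales areas by 2.
u-values: 5, -1, 2; range = 5 − (-1) = 6.
v-values: 3, -1, 6; range = 6 − (-1) = 7.
Area = (6 × 7) / 2 = 21.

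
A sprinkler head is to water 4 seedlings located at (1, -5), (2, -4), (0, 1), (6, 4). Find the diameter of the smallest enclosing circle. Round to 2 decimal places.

10.30

The farthest pair is (1, -5)–(6, 4) with squared distance 106. The circle on this segment as diameter has centre (3.5, -0.5) and r² = 106/4 = 26.5.
Check (2, -4): distance² to centre = 14.5 ≤ 26.5, so it lies inside.
All remaining points lie in this disk, and no smaller disk contains both endpoints, so this is the minimum enclosing circle.
Diameter = 2r = 2√(26.5) ≈ 10.30.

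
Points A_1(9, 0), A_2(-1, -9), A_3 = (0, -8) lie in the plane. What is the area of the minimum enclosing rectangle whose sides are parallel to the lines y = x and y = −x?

In coordinates u = x + y, v = x − y the rectangle is axis-aligned; the map (x,y)→(u,v) scales areas by 2.
u-values: 9, -10, -8; range = 9 − (-10) = 19.
v-values: 9, 8, 8; range = 9 − 8 = 1.
Area = (19 × 1) / 2 = 9.5.

9.5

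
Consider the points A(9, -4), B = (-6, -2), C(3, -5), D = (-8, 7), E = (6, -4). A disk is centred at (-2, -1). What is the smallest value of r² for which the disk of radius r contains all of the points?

130

The required radius is the distance from (-2, -1) to the farthest point.
Squared distances: 130, 17, 41, 100, 73.
Maximum is 130, attained at A.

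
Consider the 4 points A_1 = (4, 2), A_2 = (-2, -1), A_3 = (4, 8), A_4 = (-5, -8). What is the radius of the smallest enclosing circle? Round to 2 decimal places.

9.18

The minimum enclosing circle of a finite set is fixed by two of the points (as a diameter) or three (as a circumcircle).
The farthest pair is A_3–A_4 with squared distance 337. The circle on this segment as diameter has centre (-0.5, 0) and r² = 337/4 = 84.25.
Check A_1: distance² to centre = 24.25 ≤ 84.25, so it lies inside.
All remaining points lie in this disk, and no smaller disk contains both endpoints, so this is the minimum enclosing circle.
r = √(84.25) ≈ 9.18.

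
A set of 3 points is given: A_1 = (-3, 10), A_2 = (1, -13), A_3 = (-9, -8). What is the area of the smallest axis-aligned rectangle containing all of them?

x ranges over [-9, 1], width 10.
y ranges over [-13, 10], height 23.
Area = 10 × 23 = 230.

230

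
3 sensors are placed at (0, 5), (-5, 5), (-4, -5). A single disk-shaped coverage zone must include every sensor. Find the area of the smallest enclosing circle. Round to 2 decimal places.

92.02

Call the three points A, B, C in the order given.
Side lengths²: AB² = 25, AC² = 116, BC² = 101.
Since AC² = 116 < 101 + 25 = 126, the triangle is acute, so the smallest enclosing circle is the circumcircle.
Circumcentre = (-2.5, 0.2), r² = 29.29.
Area = π·r² = π·29.29 ≈ 92.02.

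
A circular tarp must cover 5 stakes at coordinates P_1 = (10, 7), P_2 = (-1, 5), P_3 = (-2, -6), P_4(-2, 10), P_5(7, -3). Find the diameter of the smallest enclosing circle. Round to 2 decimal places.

18.24

A smallest enclosing disk is always determined by at most three of the input points on its boundary.
The minimum enclosing circle is determined by three boundary points: P_1, P_3, P_4.
Their circumcentre is (2.375, 2) with r² = 83.140625.
The farthest remaining point P_5 is at distance² 46.390625 ≤ 83.140625.
Diameter = 2r = 2√(83.140625) ≈ 18.24.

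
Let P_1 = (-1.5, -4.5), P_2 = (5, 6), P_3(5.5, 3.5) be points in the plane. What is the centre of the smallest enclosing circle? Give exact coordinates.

Side lengths²: P_1P_2² = 152.5, P_1P_3² = 113, P_2P_3² = 6.5.
Since P_1P_2² = 152.5 ≥ 113 + 6.5 = 119.5, the angle opposite P_1P_2 is not acute, so the smallest enclosing circle has P_1P_2 as diameter.
Centre = midpoint of P_1P_2 = (1.75, 0.75), r² = 152.5/4 = 38.125.
Centre = (1.75, 0.75).

(1.75, 0.75)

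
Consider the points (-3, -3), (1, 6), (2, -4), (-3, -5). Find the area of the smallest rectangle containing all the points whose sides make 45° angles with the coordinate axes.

In coordinates u = x + y, v = x − y the rectangle is axis-aligned; the map (x,y)→(u,v) scales areas by 2.
u-values: -6, 7, -2, -8; range = 7 − (-8) = 15.
v-values: 0, -5, 6, 2; range = 6 − (-5) = 11.
Area = (15 × 11) / 2 = 82.5.

82.5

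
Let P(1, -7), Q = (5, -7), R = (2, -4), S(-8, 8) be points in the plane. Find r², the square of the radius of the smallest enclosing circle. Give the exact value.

The farthest pair is Q–S with squared distance 394. The circle on this segment as diameter has centre (-1.5, 0.5) and r² = 394/4 = 98.5.
Check P: distance² to centre = 62.5 ≤ 98.5, so it lies inside.
All remaining points lie in this disk, and no smaller disk contains both endpoints, so this is the minimum enclosing circle.

98.5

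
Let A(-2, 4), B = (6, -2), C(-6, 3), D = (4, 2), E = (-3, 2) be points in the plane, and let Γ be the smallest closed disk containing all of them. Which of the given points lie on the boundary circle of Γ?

B, C

The farthest pair is B–C with squared distance 169. The circle on this segment as diameter has centre (0, 0.5) and r² = 169/4 = 42.25.
Check A: distance² to centre = 16.25 ≤ 42.25, so it lies inside.
All remaining points lie in this disk, and no smaller disk contains both endpoints, so this is the minimum enclosing circle.
The points at distance exactly r from the centre are B, C — 2 points.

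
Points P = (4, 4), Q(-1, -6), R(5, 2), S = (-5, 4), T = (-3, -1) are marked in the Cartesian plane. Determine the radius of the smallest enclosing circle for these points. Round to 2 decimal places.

A smallest enclosing disk is always determined by at most three of the input points on its boundary.
The minimum enclosing circle is determined by three boundary points: P, Q, S.
Their circumcentre is (-0.5, 0) with r² = 36.25.
The farthest remaining point R is at distance² 34.25 ≤ 36.25.
r = √(36.25) ≈ 6.02.

6.02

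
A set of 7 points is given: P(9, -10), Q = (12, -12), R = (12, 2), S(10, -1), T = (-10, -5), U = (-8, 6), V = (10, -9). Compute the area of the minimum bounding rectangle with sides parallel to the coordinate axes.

x ranges over [-10, 12], width 22.
y ranges over [-12, 6], height 18.
Area = 22 × 18 = 396.

396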